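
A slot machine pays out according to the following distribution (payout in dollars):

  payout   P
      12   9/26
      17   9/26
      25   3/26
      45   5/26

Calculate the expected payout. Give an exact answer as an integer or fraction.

E[X] = (9/26)·12 + (9/26)·17 + (3/26)·25 + (5/26)·45
     = 561/26

561/26 dollars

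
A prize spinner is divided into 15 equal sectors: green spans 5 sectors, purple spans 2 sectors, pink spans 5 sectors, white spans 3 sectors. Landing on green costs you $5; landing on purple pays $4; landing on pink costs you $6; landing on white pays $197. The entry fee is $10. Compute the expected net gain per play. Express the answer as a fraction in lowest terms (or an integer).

E[payout] = (5/15)·(-5) + (2/15)·4 + (5/15)·(-6) + (3/15)·197 = 544/15
Expected profit = 544/15 − 10 = 394/15

394/15 dollars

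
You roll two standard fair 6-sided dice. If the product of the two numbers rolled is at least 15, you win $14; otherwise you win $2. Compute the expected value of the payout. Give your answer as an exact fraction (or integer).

E[payout] = (23/36)·2 + (13/36)·14 = 19/3

19/3 dollars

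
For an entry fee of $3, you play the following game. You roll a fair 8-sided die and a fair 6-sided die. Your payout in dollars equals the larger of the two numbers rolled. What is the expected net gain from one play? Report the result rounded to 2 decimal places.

Distribution of the larger of the two numbers rolled: 1 w.p. 1/48, 2 w.p. 1/16, 3 w.p. 5/48, 4 w.p. 7/48, 5 w.p. 3/16, 6 w.p. 11/48, …
E[payout] = (1/48)·1 + (1/16)·2 + (5/48)·3 + (7/48)·4 + (3/16)·5 + (11/48)·6 + (1/8)·7 + (1/8)·8 = 251/48
Expected profit = 251/48 − 3 = 107/48 ≈ $2.23

$2.23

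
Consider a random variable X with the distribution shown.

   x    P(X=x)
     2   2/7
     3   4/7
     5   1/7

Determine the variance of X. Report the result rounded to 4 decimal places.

E[X] = (2/7)·2 + (4/7)·3 + (1/7)·5 = 3
E[X²] = (2/7)·4 + (4/7)·9 + (1/7)·25 = 69/7
Var(X) = 69/7 − (3)² = 6/7 ≈ 0.8571

0.8571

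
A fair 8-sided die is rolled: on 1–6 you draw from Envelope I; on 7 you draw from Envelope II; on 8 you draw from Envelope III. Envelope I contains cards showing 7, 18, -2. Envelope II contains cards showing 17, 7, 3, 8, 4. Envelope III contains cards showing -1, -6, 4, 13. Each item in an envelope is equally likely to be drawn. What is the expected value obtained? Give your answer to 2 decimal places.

E[X | Envelope I] = (7 + 18 − 2)/3 = 23/3
E[X | Envelope II] = (17 + 7 + 3 + 8 + 4)/5 = 39/5
E[X | Envelope III] = (-1 − 6 + 4 + 13)/4 = 5/2
E[X] = (3/4)·23/3 + (1/8)·39/5 + (1/8)·5/2 = 563/80 ≈ 7.04

7.04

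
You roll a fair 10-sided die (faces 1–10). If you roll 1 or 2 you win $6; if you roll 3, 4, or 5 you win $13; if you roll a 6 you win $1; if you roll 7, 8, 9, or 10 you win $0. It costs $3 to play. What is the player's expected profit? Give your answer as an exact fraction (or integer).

E[payout] = (2/5)·0 + (1/10)·1 + (1/5)·6 + (3/10)·13 = 26/5
Expected profit = 26/5 − 3 = 11/5

11/5 dollars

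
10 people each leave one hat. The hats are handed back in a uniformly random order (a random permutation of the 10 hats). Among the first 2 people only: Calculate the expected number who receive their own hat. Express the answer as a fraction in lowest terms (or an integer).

Let Xᵢ = 1 if person i gets their own hat. For each i, P(Xᵢ=1) = 1/10.
By linearity of expectation, E[X₁+…+X_2] = 2·(1/10) = 1/5.

1/5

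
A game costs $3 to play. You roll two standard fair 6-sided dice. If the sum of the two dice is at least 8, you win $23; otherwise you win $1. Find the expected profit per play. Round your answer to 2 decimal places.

E[payout] = (7/12)·1 + (5/12)·23 = 61/6
Expected profit = 61/6 − 3 = 43/6 ≈ $7.17

$7.17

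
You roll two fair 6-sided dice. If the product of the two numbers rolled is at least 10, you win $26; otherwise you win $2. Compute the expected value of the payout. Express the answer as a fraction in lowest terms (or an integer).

E[payout] = (17/36)·2 + (19/36)·26 = 44/3

44/3 dollars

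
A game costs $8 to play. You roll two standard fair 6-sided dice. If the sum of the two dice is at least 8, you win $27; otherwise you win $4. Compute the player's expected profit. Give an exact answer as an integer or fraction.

E[payout] = (7/12)·4 + (5/12)·27 = 163/12
Expected profit = 163/12 − 8 = 67/12

67/12 dollars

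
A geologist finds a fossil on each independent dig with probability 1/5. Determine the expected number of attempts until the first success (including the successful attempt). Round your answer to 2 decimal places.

For a geometric distribution, E[trials] = 1/p = 1/(1/5) = 5.
≈ 5.00

5.00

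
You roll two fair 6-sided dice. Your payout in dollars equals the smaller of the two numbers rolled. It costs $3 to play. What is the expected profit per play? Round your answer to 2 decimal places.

Distribution of the smaller of the two numbers rolled: 1 w.p. 11/36, 2 w.p. 1/4, 3 w.p. 7/36, 4 w.p. 5/36, 5 w.p. 1/12, 6 w.p. 1/36
E[payout] = (11/36)·1 + (1/4)·2 + (7/36)·3 + (5/36)·4 + (1/12)·5 + (1/36)·6 = 91/36
Expected profit = 91/36 − 3 = -17/36 ≈ -$0.47

-$0.47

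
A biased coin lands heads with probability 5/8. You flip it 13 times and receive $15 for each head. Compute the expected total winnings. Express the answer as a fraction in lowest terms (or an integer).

975/8 dollars

E[#heads] = 13·5/8 = 65/8 (linearity over flips).
E[winnings] = 15·65/8 = 975/8.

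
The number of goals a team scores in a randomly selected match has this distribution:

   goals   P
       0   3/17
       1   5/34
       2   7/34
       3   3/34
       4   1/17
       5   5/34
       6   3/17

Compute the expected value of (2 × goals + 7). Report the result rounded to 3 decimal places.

E[2x+7] = (3/17)·7 + (5/34)·9 + (7/34)·11 + (3/34)·13 + (1/17)·15 + (5/34)·17 + (3/17)·19
     = 216/17 ≈ 12.706

12.706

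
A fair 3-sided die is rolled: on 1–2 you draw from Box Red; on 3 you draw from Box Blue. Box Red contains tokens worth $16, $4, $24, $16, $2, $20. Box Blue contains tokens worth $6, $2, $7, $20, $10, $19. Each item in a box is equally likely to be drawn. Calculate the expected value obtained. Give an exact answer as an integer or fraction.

38/3 dollars

E[X | Box Red] = (16 + 4 + 24 + 16 + 2 + 20)/6 = 41/3
E[X | Box Blue] = (6 + 2 + 7 + 20 + 10 + 19)/6 = 32/3
E[X] = (2/3)·41/3 + (1/3)·32/3 = 38/3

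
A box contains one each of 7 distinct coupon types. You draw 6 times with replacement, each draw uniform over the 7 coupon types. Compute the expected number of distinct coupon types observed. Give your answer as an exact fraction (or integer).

70993/16807

Let Xⱼ=1 if type j appears at least once. P(Xⱼ=1) = 1 − ((7−1)/7)^6 = 70993/117649.
E[#distinct] = 7·70993/117649 = 70993/16807.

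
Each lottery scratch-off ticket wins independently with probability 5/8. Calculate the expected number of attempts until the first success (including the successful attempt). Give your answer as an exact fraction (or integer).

For a geometric distribution, E[trials] = 1/p = 1/(5/8) = 8/5.

8/5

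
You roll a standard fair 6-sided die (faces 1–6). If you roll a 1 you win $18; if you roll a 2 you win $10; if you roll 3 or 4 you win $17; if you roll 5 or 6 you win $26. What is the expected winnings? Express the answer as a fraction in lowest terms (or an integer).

$19

E[payout] = (1/6)·10 + (1/3)·17 + (1/6)·18 + (1/3)·26 = 19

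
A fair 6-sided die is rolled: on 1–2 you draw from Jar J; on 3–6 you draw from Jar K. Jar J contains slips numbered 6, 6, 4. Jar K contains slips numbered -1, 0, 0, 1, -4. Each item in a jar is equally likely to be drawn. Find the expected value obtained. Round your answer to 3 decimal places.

1.244

E[X | Jar J] = (6 + 6 + 4)/3 = 16/3
E[X | Jar K] = (-1 + 0 + 0 + 1 − 4)/5 = -4/5
E[X] = (1/3)·16/3 + (2/3)·(-4/5) = 56/45 ≈ 1.244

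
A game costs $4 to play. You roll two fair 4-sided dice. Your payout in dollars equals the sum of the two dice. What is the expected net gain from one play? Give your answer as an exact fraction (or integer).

$1

Distribution of the sum of the two dice: 2 w.p. 1/16, 3 w.p. 1/8, 4 w.p. 3/16, 5 w.p. 1/4, 6 w.p. 3/16, 7 w.p. 1/8, …
E[payout] = (1/16)·2 + (1/8)·3 + (3/16)·4 + (1/4)·5 + (3/16)·6 + (1/8)·7 + (1/16)·8 = 5
Expected profit = 5 − 4 = 1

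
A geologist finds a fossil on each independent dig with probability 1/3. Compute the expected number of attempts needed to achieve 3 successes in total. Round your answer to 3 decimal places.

By linearity (sum of 3 independent geometric waits), E[trials] = 3/p = 3/(1/3) = 9.
≈ 9.000

9.000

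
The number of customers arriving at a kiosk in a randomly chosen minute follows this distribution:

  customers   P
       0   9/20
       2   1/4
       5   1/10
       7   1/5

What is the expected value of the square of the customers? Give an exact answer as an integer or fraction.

E[X²] = (9/20)·0 + (1/4)·4 + (1/10)·25 + (1/5)·49
     = 133/10

133/10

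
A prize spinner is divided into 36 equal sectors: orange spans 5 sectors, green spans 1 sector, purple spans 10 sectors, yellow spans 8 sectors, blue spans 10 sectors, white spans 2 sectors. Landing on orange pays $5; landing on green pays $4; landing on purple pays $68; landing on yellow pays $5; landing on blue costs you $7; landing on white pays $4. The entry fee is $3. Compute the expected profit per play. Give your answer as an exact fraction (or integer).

E[payout] = (5/36)·5 + (1/36)·4 + (10/36)·68 + (8/36)·5 + (10/36)·(-7) + (2/36)·4 = 229/12
Expected profit = 229/12 − 3 = 193/12

193/12 dollars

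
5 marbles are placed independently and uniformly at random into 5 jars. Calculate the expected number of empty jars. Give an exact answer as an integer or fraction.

Let Xⱼ=1 if jar j is empty. P(Xⱼ=1) = ((5-1)/5)^5 = 1024/3125.
By linearity, E[#empty] = 5·1024/3125 = 1024/625.

1024/625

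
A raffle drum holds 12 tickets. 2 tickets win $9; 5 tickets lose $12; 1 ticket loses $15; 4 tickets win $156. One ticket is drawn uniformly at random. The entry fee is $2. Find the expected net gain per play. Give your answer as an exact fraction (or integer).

E[payout] = (2/12)·9 + (5/12)·(-12) + (1/12)·(-15) + (4/12)·156 = 189/4
Expected profit = 189/4 − 2 = 181/4

181/4 dollars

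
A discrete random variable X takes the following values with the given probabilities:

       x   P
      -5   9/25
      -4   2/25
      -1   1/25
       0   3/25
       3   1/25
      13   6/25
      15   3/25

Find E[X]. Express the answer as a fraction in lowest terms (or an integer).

72/25

E[X] = (9/25)·(-5) + (2/25)·(-4) + (1/25)·(-1) + (3/25)·0 + (1/25)·3 + (6/25)·13 + (3/25)·15
     = 72/25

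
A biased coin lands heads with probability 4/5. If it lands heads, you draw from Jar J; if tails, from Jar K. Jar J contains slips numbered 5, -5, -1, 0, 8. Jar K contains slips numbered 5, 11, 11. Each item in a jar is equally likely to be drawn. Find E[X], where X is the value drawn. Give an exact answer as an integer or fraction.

73/25

E[X | Jar J] = (5 − 5 − 1 + 0 + 8)/5 = 7/5
E[X | Jar K] = (5 + 11 + 11)/3 = 9
E[X] = (4/5)·7/5 + (1/5)·9 = 73/25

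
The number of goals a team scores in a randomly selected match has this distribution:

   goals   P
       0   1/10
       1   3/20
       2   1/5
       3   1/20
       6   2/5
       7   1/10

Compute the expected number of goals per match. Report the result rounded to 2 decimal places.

3.80

E[X] = (1/10)·0 + (3/20)·1 + (1/5)·2 + (1/20)·3 + (2/5)·6 + (1/10)·7
     = 19/5 ≈ 3.80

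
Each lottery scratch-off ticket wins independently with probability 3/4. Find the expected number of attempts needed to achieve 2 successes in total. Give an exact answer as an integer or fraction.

8/3

By linearity (sum of 2 independent geometric waits), E[trials] = 2/p = 2/(3/4) = 8/3.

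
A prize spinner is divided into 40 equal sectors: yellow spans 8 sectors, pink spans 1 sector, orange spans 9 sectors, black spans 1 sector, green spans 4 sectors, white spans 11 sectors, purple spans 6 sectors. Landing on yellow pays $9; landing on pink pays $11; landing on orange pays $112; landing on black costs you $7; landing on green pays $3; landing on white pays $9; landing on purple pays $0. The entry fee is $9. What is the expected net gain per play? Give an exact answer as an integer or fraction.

167/8 dollars

E[payout] = (8/40)·9 + (1/40)·11 + (9/40)·112 + (1/40)·(-7) + (4/40)·3 + (11/40)·9 + (6/40)·0 = 239/8
Expected profit = 239/8 − 9 = 167/8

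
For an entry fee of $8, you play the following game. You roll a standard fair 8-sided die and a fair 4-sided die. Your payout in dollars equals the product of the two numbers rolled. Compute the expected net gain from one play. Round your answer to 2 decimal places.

$3.25

Distribution of the product of the two numbers rolled: 1 w.p. 1/32, 2 w.p. 1/16, 3 w.p. 1/16, 4 w.p. 3/32, 5 w.p. 1/32, 6 w.p. 3/32, …
E[payout] = (1/32)·1 + (1/16)·2 + (1/16)·3 + (3/32)·4 + (1/32)·5 + (3/32)·6 + (1/32)·7 + (3/32)·8 + (1/32)·9 + (1/32)·10 + (3/32)·12 + (1/32)·14 + (1/32)·15 + (1/16)·16 + (1/32)·18 + (1/32)·20 + (1/32)·21 + (1/16)·24 + (1/32)·28 + (1/32)·32 = 45/4
Expected profit = 45/4 − 8 = 13/4 ≈ $3.25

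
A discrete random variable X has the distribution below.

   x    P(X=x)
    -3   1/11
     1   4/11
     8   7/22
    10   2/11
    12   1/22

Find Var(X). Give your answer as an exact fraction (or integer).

234/11

E[X] = (1/11)·(-3) + (4/11)·1 + (7/22)·8 + (2/11)·10 + (1/22)·12 = 5
E[X²] = (1/11)·9 + (4/11)·1 + (7/22)·64 + (2/11)·100 + (1/22)·144 = 509/11
Var(X) = 509/11 − (5)² = 234/11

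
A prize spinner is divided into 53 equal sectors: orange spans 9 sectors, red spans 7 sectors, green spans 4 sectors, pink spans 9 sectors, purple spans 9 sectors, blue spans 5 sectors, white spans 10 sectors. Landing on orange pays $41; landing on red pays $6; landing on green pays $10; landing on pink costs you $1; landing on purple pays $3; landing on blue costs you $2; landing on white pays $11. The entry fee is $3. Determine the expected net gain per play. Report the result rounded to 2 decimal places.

$7.74

E[payout] = (9/53)·41 + (7/53)·6 + (4/53)·10 + (9/53)·(-1) + (9/53)·3 + (5/53)·(-2) + (10/53)·11 = 569/53
Expected profit = 569/53 − 3 = 410/53 ≈ $7.74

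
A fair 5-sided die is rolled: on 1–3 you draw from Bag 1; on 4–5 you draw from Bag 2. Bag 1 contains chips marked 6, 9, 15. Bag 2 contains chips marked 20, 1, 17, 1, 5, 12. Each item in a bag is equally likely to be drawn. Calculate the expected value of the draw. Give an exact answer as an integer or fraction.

146/15

E[X | Bag 1] = (6 + 9 + 15)/3 = 10
E[X | Bag 2] = (20 + 1 + 17 + 1 + 5 + 12)/6 = 28/3
E[X] = (3/5)·10 + (2/5)·28/3 = 146/15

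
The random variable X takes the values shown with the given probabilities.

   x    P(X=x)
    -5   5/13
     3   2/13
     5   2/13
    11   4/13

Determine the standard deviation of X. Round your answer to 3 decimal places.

E[X] = 35/13, E[X²] = 677/13
Var(X) = E[X²] − (E[X])² = 677/13 − 1225/169 = 7576/169
SD(X) = √(7576/169) ≈ 6.695

6.695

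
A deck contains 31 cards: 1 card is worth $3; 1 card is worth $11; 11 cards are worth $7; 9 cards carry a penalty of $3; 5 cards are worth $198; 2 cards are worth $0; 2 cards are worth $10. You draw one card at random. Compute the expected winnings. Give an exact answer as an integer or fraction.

E[payout] = (1/31)·3 + (1/31)·11 + (11/31)·7 + (9/31)·(-3) + (5/31)·198 + (2/31)·0 + (2/31)·10 = 1074/31

1074/31 dollars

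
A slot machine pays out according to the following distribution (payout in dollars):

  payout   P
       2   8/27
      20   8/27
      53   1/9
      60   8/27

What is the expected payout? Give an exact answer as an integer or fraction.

815/27 dollars

E[X] = (8/27)·2 + (8/27)·20 + (1/9)·53 + (8/27)·60
     = 815/27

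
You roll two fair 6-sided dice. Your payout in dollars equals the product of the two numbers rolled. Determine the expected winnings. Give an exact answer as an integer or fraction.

Distribution of the product of the two numbers rolled: 1 w.p. 1/36, 2 w.p. 1/18, 3 w.p. 1/18, 4 w.p. 1/12, 5 w.p. 1/18, 6 w.p. 1/9, …
E[payout] = (1/36)·1 + (1/18)·2 + (1/18)·3 + (1/12)·4 + (1/18)·5 + (1/9)·6 + (1/18)·8 + (1/36)·9 + (1/18)·10 + (1/9)·12 + (1/18)·15 + (1/36)·16 + (1/18)·18 + (1/18)·20 + (1/18)·24 + (1/36)·25 + (1/18)·30 + (1/36)·36 = 49/4

49/4 dollars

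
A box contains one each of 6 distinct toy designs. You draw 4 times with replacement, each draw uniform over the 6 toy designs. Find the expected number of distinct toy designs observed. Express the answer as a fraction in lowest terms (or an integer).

671/216

Let Xⱼ=1 if type j appears at least once. P(Xⱼ=1) = 1 − ((6−1)/6)^4 = 671/1296.
E[#distinct] = 6·671/1296 = 671/216.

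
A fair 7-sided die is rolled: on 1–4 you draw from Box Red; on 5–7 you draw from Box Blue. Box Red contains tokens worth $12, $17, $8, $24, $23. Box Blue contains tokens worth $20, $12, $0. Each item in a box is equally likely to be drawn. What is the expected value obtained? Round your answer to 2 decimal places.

$14.17

E[X | Box Red] = (12 + 17 + 8 + 24 + 23)/5 = 84/5
E[X | Box Blue] = (20 + 12 + 0)/3 = 32/3
E[X] = (4/7)·84/5 + (3/7)·32/3 = 496/35 ≈ 14.17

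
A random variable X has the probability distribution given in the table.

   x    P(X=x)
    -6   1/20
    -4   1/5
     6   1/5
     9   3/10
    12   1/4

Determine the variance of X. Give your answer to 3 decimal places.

E[X] = (1/20)·(-6) + (1/5)·(-4) + (1/5)·6 + (3/10)·9 + (1/4)·12 = 29/5
E[X²] = (1/20)·36 + (1/5)·16 + (1/5)·36 + (3/10)·81 + (1/4)·144 = 145/2
Var(X) = 145/2 − (29/5)² = 1943/50 ≈ 38.860

38.860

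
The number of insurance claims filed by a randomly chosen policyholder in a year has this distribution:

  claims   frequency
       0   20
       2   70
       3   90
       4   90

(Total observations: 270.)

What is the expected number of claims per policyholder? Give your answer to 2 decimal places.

Total = 270, so P(claims=0) = 20/270, etc.
E[X] = (2/27)·0 + (7/27)·2 + (1/3)·3 + (1/3)·4
     = 77/27 ≈ 2.85

2.85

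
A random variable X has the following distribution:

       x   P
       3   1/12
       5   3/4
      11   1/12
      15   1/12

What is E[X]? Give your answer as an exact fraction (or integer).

37/6

E[X] = (1/12)·3 + (3/4)·5 + (1/12)·11 + (1/12)·15
     = 37/6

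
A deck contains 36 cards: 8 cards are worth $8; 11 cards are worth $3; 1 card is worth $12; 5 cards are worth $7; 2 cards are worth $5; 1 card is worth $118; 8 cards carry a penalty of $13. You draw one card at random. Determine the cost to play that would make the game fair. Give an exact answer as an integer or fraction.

14/3 dollars

E[payout] = (8/36)·8 + (11/36)·3 + (1/36)·12 + (5/36)·7 + (2/36)·5 + (1/36)·118 + (8/36)·(-13) = 14/3
Fair fee = E[payout] = 14/3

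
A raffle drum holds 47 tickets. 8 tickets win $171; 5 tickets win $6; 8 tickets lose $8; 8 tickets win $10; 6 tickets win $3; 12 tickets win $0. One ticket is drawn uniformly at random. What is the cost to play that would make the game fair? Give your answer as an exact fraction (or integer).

1432/47 dollars

E[payout] = (8/47)·171 + (5/47)·6 + (8/47)·(-8) + (8/47)·10 + (6/47)·3 + (12/47)·0 = 1432/47
Fair fee = E[payout] = 1432/47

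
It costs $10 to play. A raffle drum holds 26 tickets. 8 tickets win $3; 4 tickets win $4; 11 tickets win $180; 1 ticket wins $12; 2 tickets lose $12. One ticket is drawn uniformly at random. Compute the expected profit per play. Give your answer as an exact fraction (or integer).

E[payout] = (8/26)·3 + (4/26)·4 + (11/26)·180 + (1/26)·12 + (2/26)·(-12) = 1004/13
Expected profit = 1004/13 − 10 = 874/13

874/13 dollars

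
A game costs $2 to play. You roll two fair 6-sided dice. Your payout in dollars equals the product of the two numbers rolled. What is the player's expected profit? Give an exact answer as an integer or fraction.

Distribution of the product of the two numbers rolled: 1 w.p. 1/36, 2 w.p. 1/18, 3 w.p. 1/18, 4 w.p. 1/12, 5 w.p. 1/18, 6 w.p. 1/9, …
E[payout] = (1/36)·1 + (1/18)·2 + (1/18)·3 + (1/12)·4 + (1/18)·5 + (1/9)·6 + (1/18)·8 + (1/36)·9 + (1/18)·10 + (1/9)·12 + (1/18)·15 + (1/36)·16 + (1/18)·18 + (1/18)·20 + (1/18)·24 + (1/36)·25 + (1/18)·30 + (1/36)·36 = 49/4
Expected profit = 49/4 − 2 = 41/4

41/4 dollars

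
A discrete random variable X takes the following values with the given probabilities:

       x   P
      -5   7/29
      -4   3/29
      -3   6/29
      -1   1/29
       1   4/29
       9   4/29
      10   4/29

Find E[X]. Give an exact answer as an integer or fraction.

E[X] = (7/29)·(-5) + (3/29)·(-4) + (6/29)·(-3) + (1/29)·(-1) + (4/29)·1 + (4/29)·9 + (4/29)·10
     = 14/29

14/29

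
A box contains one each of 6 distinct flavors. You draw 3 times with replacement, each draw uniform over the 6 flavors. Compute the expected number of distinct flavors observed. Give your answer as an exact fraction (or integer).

91/36

Let Xⱼ=1 if type j appears at least once. P(Xⱼ=1) = 1 − ((6−1)/6)^3 = 91/216.
E[#distinct] = 6·91/216 = 91/36.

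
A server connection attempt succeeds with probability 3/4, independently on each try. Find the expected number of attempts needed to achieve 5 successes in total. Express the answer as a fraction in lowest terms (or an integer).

By linearity (sum of 5 independent geometric waits), E[trials] = 5/p = 5/(3/4) = 20/3.

20/3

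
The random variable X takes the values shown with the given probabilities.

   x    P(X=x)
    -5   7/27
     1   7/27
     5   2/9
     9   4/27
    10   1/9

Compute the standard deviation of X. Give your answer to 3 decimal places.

5.391

E[X] = 68/27, E[X²] = 956/27
Var(X) = E[X²] − (E[X])² = 956/27 − 4624/729 = 21188/729
SD(X) = √(21188/729) ≈ 5.391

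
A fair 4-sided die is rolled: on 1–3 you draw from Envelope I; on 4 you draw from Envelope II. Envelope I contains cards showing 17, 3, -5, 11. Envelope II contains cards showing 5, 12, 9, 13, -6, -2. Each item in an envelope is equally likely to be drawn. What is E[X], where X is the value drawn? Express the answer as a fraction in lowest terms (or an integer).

E[X | Envelope I] = (17 + 3 − 5 + 11)/4 = 13/2
E[X | Envelope II] = (5 + 12 + 9 + 13 − 6 − 2)/6 = 31/6
E[X] = (3/4)·13/2 + (1/4)·31/6 = 37/6

37/6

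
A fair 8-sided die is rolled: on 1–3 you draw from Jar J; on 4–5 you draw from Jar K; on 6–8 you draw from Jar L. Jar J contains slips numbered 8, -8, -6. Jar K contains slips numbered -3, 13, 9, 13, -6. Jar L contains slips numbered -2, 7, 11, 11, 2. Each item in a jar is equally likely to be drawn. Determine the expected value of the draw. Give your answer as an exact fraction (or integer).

E[X | Jar J] = (8 − 8 − 6)/3 = -2
E[X | Jar K] = (-3 + 13 + 9 + 13 − 6)/5 = 26/5
E[X | Jar L] = (-2 + 7 + 11 + 11 + 2)/5 = 29/5
E[X] = (3/8)·(-2) + (1/4)·26/5 + (3/8)·29/5 = 109/40

109/40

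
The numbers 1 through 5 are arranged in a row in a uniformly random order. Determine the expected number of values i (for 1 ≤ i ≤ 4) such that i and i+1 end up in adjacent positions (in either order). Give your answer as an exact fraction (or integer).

For each i ∈ {1,…,4}, let Xᵢ = 1 if i and i+1 are adjacent. P(Xᵢ=1) = 2·(5−1)!/5! = 2/5.
By linearity, E[ΣXᵢ] = (4)·(2/5) = 8/5.

8/5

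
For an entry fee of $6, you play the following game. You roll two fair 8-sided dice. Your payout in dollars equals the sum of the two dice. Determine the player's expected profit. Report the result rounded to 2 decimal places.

Distribution of the sum of the two dice: 2 w.p. 1/64, 3 w.p. 1/32, 4 w.p. 3/64, 5 w.p. 1/16, 6 w.p. 5/64, 7 w.p. 3/32, …
E[payout] = (1/64)·2 + (1/32)·3 + (3/64)·4 + (1/16)·5 + (5/64)·6 + (3/32)·7 + (7/64)·8 + (1/8)·9 + (7/64)·10 + (3/32)·11 + (5/64)·12 + (1/16)·13 + (3/64)·14 + (1/32)·15 + (1/64)·16 = 9
Expected profit = 9 − 6 = 3 ≈ $3.00

$3.00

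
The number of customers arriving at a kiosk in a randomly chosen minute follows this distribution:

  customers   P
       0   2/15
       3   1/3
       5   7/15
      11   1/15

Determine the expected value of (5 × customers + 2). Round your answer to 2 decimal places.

22.33

E[5x+2] = (2/15)·2 + (1/3)·17 + (7/15)·27 + (1/15)·57
     = 67/3 ≈ 22.33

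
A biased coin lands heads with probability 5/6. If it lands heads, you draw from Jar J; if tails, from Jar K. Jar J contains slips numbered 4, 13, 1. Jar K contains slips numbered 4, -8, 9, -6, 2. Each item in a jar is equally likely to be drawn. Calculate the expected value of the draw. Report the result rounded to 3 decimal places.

E[X | Jar J] = (4 + 13 + 1)/3 = 6
E[X | Jar K] = (4 − 8 + 9 − 6 + 2)/5 = 1/5
E[X] = (5/6)·6 + (1/6)·1/5 = 151/30 ≈ 5.033

5.033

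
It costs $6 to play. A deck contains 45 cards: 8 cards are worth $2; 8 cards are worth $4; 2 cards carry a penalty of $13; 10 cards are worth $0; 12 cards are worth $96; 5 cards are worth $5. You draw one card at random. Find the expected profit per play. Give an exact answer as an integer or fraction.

929/45 dollars

E[payout] = (8/45)·2 + (8/45)·4 + (2/45)·(-13) + (10/45)·0 + (12/45)·96 + (5/45)·5 = 1199/45
Expected profit = 1199/45 − 6 = 929/45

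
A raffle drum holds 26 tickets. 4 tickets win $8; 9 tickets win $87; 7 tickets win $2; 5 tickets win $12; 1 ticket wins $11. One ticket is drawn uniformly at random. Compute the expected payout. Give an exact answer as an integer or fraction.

450/13 dollars

E[payout] = (4/26)·8 + (9/26)·87 + (7/26)·2 + (5/26)·12 + (1/26)·11 = 450/13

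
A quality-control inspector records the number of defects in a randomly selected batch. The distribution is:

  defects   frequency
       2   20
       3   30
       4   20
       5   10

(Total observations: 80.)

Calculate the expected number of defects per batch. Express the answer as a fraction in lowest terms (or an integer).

Total = 80, so P(defects=2) = 20/80, etc.
E[X] = (1/4)·2 + (3/8)·3 + (1/4)·4 + (1/8)·5
     = 13/4

13/4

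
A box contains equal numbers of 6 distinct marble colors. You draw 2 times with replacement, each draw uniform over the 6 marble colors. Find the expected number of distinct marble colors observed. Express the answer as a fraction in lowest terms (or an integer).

Let Xⱼ=1 if type j appears at least once. P(Xⱼ=1) = 1 − ((6−1)/6)^2 = 11/36.
E[#distinct] = 6·11/36 = 11/6.

11/6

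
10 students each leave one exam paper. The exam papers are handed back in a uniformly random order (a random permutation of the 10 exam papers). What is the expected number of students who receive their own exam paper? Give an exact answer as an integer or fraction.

Let Xᵢ = 1 if person i gets their own exam paper. For each i, P(Xᵢ=1) = 1/10.
By linearity of expectation, E[X₁+…+X_10] = 10·(1/10) = 1.

1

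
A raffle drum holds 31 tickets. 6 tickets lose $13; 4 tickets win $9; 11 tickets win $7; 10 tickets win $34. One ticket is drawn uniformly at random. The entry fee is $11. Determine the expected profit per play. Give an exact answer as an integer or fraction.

E[payout] = (6/31)·(-13) + (4/31)·9 + (11/31)·7 + (10/31)·34 = 375/31
Expected profit = 375/31 − 11 = 34/31

34/31 dollars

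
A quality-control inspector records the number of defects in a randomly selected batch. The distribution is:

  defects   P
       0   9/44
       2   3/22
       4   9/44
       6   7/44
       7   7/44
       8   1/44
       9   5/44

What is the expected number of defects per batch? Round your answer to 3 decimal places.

E[X] = (9/44)·0 + (3/22)·2 + (9/44)·4 + (7/44)·6 + (7/44)·7 + (1/44)·8 + (5/44)·9
     = 48/11 ≈ 4.364

4.364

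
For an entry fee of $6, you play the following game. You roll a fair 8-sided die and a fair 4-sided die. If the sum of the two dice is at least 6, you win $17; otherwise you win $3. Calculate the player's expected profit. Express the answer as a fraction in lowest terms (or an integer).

E[payout] = (5/16)·3 + (11/16)·17 = 101/8
Expected profit = 101/8 − 6 = 53/8

53/8 dollars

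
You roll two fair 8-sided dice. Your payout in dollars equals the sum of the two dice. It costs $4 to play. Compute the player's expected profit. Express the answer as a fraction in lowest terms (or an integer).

Distribution of the sum of the two dice: 2 w.p. 1/64, 3 w.p. 1/32, 4 w.p. 3/64, 5 w.p. 1/16, 6 w.p. 5/64, 7 w.p. 3/32, …
E[payout] = (1/64)·2 + (1/32)·3 + (3/64)·4 + (1/16)·5 + (5/64)·6 + (3/32)·7 + (7/64)·8 + (1/8)·9 + (7/64)·10 + (3/32)·11 + (5/64)·12 + (1/16)·13 + (3/64)·14 + (1/32)·15 + (1/64)·16 = 9
Expected profit = 9 − 4 = 5

$5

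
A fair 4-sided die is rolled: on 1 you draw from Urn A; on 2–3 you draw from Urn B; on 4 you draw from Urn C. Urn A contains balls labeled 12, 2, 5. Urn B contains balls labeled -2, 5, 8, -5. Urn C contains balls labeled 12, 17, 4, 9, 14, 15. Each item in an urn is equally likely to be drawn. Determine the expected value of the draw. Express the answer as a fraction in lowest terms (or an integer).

E[X | Urn A] = (12 + 2 + 5)/3 = 19/3
E[X | Urn B] = (-2 + 5 + 8 − 5)/4 = 3/2
E[X | Urn C] = (12 + 17 + 4 + 9 + 14 + 15)/6 = 71/6
E[X] = (1/4)·19/3 + (1/2)·3/2 + (1/4)·71/6 = 127/24

127/24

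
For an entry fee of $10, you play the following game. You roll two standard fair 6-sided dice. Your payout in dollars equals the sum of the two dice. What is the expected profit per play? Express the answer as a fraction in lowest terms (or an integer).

-$3

Distribution of the sum of the two dice: 2 w.p. 1/36, 3 w.p. 1/18, 4 w.p. 1/12, 5 w.p. 1/9, 6 w.p. 5/36, 7 w.p. 1/6, …
E[payout] = (1/36)·2 + (1/18)·3 + (1/12)·4 + (1/9)·5 + (5/36)·6 + (1/6)·7 + (5/36)·8 + (1/9)·9 + (1/12)·10 + (1/18)·11 + (1/36)·12 = 7
Expected profit = 7 − 10 = -3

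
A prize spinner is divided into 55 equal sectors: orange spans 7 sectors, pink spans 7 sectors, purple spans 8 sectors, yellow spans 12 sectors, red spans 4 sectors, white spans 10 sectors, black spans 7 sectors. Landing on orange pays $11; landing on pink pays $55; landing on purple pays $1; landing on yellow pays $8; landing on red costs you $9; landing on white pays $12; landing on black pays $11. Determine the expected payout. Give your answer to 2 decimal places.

$13.22

E[payout] = (7/55)·11 + (7/55)·55 + (8/55)·1 + (12/55)·8 + (4/55)·(-9) + (10/55)·12 + (7/55)·11 = 727/55
≈ $13.22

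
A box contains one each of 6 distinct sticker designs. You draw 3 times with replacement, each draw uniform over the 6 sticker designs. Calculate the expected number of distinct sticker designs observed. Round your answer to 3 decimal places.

Let Xⱼ=1 if type j appears at least once. P(Xⱼ=1) = 1 − ((6−1)/6)^3 = 91/216.
E[#distinct] = 6·91/216 = 91/36.
≈ 2.528

2.528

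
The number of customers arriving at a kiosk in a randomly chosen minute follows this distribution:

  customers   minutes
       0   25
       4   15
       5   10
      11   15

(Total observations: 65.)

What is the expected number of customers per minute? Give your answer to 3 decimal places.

4.231

Total = 65, so P(customers=0) = 25/65, etc.
E[X] = (5/13)·0 + (3/13)·4 + (2/13)·5 + (3/13)·11
     = 55/13 ≈ 4.231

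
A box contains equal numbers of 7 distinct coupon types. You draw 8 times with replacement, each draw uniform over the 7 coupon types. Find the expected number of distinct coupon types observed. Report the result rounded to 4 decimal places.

4.9605

Let Xⱼ=1 if type j appears at least once. P(Xⱼ=1) = 1 − ((7−1)/7)^8 = 4085185/5764801.
E[#distinct] = 7·4085185/5764801 = 4085185/823543.
≈ 4.9605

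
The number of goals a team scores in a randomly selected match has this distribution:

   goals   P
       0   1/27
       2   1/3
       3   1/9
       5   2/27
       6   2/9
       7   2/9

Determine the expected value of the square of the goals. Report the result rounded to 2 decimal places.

23.07

E[X²] = (1/27)·0 + (1/3)·4 + (1/9)·9 + (2/27)·25 + (2/9)·36 + (2/9)·49
     = 623/27 ≈ 23.07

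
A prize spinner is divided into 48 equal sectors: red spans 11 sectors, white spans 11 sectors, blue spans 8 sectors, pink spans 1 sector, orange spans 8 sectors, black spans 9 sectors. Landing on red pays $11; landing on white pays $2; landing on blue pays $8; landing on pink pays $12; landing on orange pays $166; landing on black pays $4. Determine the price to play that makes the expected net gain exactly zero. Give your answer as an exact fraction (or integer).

1583/48 dollars

E[payout] = (11/48)·11 + (11/48)·2 + (8/48)·8 + (1/48)·12 + (8/48)·166 + (9/48)·4 = 1583/48
Fair fee = E[payout] = 1583/48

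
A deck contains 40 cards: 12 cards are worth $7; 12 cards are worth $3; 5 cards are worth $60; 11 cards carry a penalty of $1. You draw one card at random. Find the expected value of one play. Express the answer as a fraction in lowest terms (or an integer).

409/40 dollars

E[payout] = (12/40)·7 + (12/40)·3 + (5/40)·60 + (11/40)·(-1) = 409/40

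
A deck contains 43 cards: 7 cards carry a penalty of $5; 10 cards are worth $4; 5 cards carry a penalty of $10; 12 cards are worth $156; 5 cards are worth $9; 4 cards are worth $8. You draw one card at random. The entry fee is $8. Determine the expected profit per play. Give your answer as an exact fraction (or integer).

E[payout] = (7/43)·(-5) + (10/43)·4 + (5/43)·(-10) + (12/43)·156 + (5/43)·9 + (4/43)·8 = 1904/43
Expected profit = 1904/43 − 8 = 1560/43

1560/43 dollars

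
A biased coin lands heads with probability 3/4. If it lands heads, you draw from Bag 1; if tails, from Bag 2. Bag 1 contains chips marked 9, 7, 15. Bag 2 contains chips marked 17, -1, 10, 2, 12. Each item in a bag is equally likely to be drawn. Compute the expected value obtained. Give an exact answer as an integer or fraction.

39/4

E[X | Bag 1] = (9 + 7 + 15)/3 = 31/3
E[X | Bag 2] = (17 − 1 + 10 + 2 + 12)/5 = 8
E[X] = (3/4)·31/3 + (1/4)·8 = 39/4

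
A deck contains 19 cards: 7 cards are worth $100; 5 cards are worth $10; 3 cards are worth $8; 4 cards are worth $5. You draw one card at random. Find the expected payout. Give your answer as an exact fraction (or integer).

794/19 dollars

E[payout] = (7/19)·100 + (5/19)·10 + (3/19)·8 + (4/19)·5 = 794/19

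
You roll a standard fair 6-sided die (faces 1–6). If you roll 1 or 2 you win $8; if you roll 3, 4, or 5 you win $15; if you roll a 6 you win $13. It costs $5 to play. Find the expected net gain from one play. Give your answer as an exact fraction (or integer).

22/3 dollars

E[payout] = (1/3)·8 + (1/6)·13 + (1/2)·15 = 37/3
Expected profit = 37/3 − 5 = 22/3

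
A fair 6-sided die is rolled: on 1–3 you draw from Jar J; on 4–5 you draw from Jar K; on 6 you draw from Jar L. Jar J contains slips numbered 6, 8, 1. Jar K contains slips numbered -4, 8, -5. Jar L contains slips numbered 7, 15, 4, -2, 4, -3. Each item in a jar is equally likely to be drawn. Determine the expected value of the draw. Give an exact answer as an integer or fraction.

37/12

E[X | Jar J] = (6 + 8 + 1)/3 = 5
E[X | Jar K] = (-4 + 8 − 5)/3 = -1/3
E[X | Jar L] = (7 + 15 + 4 − 2 + 4 − 3)/6 = 25/6
E[X] = (1/2)·5 + (1/3)·(-1/3) + (1/6)·25/6 = 37/12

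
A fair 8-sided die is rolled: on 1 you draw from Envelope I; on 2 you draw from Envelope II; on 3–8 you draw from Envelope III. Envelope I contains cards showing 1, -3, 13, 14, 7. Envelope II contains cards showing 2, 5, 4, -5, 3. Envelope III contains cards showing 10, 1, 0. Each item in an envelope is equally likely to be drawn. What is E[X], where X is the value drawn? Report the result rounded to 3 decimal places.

E[X | Envelope I] = (1 − 3 + 13 + 14 + 7)/5 = 32/5
E[X | Envelope II] = (2 + 5 + 4 − 5 + 3)/5 = 9/5
E[X | Envelope III] = (10 + 1 + 0)/3 = 11/3
E[X] = (1/8)·32/5 + (1/8)·9/5 + (3/4)·11/3 = 151/40 ≈ 3.775

3.775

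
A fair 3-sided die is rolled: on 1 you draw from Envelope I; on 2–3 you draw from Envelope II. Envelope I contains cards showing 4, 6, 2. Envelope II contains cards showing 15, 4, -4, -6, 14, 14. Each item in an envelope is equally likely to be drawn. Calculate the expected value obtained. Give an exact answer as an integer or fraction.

49/9

E[X | Envelope I] = (4 + 6 + 2)/3 = 4
E[X | Envelope II] = (15 + 4 − 4 − 6 + 14 + 14)/6 = 37/6
E[X] = (1/3)·4 + (2/3)·37/6 = 49/9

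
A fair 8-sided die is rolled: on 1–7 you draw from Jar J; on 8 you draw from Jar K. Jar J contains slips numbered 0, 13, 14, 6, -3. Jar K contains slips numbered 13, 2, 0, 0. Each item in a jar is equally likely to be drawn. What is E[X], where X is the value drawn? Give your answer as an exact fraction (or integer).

183/32

E[X | Jar J] = (0 + 13 + 14 + 6 − 3)/5 = 6
E[X | Jar K] = (13 + 2 + 0 + 0)/4 = 15/4
E[X] = (7/8)·6 + (1/8)·15/4 = 183/32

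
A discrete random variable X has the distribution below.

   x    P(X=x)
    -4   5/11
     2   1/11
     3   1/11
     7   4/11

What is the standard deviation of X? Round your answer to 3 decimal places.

4.988

E[X] = 13/11, E[X²] = 289/11
Var(X) = E[X²] − (E[X])² = 289/11 − 169/121 = 3010/121
SD(X) = √(3010/121) ≈ 4.988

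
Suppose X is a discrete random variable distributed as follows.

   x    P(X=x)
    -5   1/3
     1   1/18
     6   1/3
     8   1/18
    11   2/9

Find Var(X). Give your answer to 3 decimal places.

40.090

E[X] = (1/3)·(-5) + (1/18)·1 + (1/3)·6 + (1/18)·8 + (2/9)·11 = 59/18
E[X²] = (1/3)·25 + (1/18)·1 + (1/3)·36 + (1/18)·64 + (2/9)·121 = 305/6
Var(X) = 305/6 − (59/18)² = 12989/324 ≈ 40.090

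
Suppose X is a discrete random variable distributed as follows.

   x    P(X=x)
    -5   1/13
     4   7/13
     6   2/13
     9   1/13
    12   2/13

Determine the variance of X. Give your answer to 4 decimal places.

17.1006

E[X] = (1/13)·(-5) + (7/13)·4 + (2/13)·6 + (1/13)·9 + (2/13)·12 = 68/13
E[X²] = (1/13)·25 + (7/13)·16 + (2/13)·36 + (1/13)·81 + (2/13)·144 = 578/13
Var(X) = 578/13 − (68/13)² = 2890/169 ≈ 17.1006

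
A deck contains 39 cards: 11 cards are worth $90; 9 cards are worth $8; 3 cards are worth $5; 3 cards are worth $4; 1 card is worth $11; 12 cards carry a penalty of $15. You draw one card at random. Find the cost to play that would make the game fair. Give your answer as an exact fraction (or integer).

920/39 dollars

E[payout] = (11/39)·90 + (9/39)·8 + (3/39)·5 + (3/39)·4 + (1/39)·11 + (12/39)·(-15) = 920/39
Fair fee = E[payout] = 920/39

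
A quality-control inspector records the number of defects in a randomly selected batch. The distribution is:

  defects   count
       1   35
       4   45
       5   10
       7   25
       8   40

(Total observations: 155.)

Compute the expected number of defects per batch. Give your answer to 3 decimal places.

4.903

Total = 155, so P(defects=1) = 35/155, etc.
E[X] = (7/31)·1 + (9/31)·4 + (2/31)·5 + (5/31)·7 + (8/31)·8
     = 152/31 ≈ 4.903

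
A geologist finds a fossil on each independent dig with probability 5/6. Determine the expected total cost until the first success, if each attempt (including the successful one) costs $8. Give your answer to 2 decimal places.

E[#attempts] = 1/p = 6/5; E[cost] = 8·6/5 = 48/5.
≈ 9.60

$9.60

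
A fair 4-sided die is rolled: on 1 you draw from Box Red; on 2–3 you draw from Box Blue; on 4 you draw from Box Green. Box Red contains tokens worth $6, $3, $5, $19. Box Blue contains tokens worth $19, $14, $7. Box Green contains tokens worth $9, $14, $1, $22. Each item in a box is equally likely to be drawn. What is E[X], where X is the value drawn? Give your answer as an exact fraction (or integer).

E[X | Box Red] = (6 + 3 + 5 + 19)/4 = 33/4
E[X | Box Blue] = (19 + 14 + 7)/3 = 40/3
E[X | Box Green] = (9 + 14 + 1 + 22)/4 = 23/2
E[X] = (1/4)·33/4 + (1/2)·40/3 + (1/4)·23/2 = 557/48

557/48 dollars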